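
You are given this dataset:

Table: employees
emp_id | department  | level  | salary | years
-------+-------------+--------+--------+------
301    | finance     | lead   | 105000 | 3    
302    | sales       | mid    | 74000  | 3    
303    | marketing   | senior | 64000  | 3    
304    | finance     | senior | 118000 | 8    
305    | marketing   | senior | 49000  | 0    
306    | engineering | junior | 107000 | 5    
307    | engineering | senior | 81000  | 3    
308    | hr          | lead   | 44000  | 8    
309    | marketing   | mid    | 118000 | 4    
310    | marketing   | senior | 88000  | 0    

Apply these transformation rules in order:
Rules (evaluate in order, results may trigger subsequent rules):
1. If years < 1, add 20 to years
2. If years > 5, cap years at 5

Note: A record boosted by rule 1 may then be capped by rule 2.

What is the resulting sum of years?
41

Step 1: Apply rule 1 to records with years < 1
  - 2 records get bonus of 20
  - Of these, 2 records then exceed 5 and get capped
Step 2: Apply rule 2 to records with years > 5
  - 2 records (original) are capped
Step 3: Calculate final sum = 41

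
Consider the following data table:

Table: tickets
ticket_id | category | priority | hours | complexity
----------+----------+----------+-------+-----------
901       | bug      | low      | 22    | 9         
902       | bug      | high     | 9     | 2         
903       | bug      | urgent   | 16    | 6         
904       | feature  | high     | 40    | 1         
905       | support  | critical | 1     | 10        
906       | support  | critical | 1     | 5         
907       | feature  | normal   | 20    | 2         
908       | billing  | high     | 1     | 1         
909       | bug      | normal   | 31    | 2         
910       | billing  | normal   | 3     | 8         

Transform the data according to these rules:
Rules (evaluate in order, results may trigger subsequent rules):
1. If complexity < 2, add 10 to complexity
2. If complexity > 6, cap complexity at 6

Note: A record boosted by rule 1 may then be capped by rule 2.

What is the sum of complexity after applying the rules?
47

Step 1: Apply rule 1 to records with complexity < 2
  - 2 records get bonus of 10
  - Of these, 2 records then exceed 6 and get capped
Step 2: Apply rule 2 to records with complexity > 6
  - 3 records (original) are capped
Step 3: Calculate final sum = 47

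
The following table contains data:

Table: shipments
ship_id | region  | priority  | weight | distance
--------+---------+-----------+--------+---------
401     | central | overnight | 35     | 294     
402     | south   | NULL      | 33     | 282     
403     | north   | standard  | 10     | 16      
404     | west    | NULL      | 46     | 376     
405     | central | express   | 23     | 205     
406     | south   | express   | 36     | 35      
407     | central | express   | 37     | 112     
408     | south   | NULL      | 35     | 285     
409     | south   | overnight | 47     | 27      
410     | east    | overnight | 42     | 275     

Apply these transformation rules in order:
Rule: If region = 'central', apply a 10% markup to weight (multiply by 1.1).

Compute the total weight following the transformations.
353.5

Step 1: Records with region = 'central' have total weight = 95
Step 2: Apply multiplier: 95 × 1.1 = 104.5
Step 3: Other records total: 249
Step 4: Final sum = 104.5 + 249 = 353.5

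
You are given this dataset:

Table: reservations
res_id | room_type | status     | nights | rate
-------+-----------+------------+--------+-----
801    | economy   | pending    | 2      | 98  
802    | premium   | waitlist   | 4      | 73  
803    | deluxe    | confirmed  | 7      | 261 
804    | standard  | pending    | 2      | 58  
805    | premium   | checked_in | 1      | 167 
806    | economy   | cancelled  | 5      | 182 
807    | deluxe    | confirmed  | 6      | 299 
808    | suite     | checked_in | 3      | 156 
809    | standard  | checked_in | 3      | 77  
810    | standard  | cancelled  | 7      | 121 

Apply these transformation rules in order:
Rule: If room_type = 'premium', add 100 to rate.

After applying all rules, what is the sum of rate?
1692

Step 1: Count records where room_type = 'premium': 2
Step 2: Total bonus added: 2 × 100 = 200
Step 3: Original sum of rate: 1492
Step 4: Final sum = 1492 + 200 = 1692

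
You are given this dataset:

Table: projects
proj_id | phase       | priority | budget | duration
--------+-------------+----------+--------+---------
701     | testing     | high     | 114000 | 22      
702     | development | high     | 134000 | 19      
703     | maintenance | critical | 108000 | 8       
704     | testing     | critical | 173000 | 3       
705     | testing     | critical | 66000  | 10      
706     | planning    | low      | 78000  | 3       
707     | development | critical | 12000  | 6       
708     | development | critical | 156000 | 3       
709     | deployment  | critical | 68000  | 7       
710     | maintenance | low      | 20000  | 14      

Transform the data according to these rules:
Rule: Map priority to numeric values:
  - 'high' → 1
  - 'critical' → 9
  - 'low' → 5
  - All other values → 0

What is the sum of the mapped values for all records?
66

Step 1: Apply mapping to each record
Step 2: Count by status:
  'high': 2 records × 1 = 2
  'critical': 6 records × 9 = 54
  'low': 2 records × 5 = 10
Step 3: Sum all mapped values = 66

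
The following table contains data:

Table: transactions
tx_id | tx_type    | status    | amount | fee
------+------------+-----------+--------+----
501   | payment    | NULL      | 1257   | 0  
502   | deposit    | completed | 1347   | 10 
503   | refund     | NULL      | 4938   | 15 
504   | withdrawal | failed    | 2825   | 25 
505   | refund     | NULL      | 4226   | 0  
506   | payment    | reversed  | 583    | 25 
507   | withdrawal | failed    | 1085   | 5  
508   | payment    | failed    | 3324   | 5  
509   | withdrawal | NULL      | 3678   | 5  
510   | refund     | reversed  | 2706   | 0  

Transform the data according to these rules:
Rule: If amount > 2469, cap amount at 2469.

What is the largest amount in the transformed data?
2469

Step 1: Original maximum amount = 4938
Step 2: Apply cap at 2469
Step 3: 6 records had amount > 2469 and were capped
Step 4: Maximum after transformation = 2469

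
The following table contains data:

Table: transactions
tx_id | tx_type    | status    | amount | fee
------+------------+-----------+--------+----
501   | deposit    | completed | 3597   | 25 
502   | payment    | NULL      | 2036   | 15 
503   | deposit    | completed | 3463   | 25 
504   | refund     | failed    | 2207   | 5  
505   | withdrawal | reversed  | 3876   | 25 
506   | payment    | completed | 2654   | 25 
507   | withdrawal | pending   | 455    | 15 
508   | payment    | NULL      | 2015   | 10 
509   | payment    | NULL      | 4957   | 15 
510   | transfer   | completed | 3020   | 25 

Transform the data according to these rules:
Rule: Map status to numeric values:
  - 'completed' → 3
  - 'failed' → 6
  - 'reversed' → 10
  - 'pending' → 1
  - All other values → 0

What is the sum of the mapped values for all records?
29

Step 1: Apply mapping to each record
Step 2: Count by status:
  'completed': 4 records × 3 = 12
  'failed': 1 records × 6 = 6
  'reversed': 1 records × 10 = 10
  'pending': 1 records × 1 = 1
Step 3: Sum all mapped values = 29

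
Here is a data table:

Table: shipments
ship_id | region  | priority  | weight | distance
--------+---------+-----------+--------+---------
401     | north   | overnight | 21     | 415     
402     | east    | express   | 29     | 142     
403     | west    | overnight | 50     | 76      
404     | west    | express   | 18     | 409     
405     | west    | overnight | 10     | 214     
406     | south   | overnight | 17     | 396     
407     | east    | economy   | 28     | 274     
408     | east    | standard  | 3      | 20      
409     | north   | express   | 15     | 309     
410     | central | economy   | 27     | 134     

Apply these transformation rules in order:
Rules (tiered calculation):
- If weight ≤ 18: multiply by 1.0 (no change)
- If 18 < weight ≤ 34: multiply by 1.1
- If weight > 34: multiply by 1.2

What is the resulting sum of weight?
238.5

Step 1: Tier 1 (weight ≤ 18): 5 records, sum = 63 × 1.0 = 63.0
Step 2: Tier 2 (18 < weight ≤ 34): 4 records, sum = 105 × 1.1 = 115.5
Step 3: Tier 3 (weight > 34): 1 records, sum = 50 × 1.2 = 60.0
Step 4: Final sum = 63.0 + 115.5 + 60.0 = 238.5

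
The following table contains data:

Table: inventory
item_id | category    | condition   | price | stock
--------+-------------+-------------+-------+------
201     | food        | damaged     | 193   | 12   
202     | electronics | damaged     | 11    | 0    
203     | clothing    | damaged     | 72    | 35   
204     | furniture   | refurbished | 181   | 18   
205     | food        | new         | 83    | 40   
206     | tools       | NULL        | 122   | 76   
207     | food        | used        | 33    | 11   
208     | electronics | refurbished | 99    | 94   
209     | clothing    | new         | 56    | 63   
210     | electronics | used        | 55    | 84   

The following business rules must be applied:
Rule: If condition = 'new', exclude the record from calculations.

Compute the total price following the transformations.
766

Step 1: Identify records where condition = 'new'
Step 2: The excluded records sum to 139
Step 3: Original total price = 905
Step 4: Remaining total = 905 - 139 = 766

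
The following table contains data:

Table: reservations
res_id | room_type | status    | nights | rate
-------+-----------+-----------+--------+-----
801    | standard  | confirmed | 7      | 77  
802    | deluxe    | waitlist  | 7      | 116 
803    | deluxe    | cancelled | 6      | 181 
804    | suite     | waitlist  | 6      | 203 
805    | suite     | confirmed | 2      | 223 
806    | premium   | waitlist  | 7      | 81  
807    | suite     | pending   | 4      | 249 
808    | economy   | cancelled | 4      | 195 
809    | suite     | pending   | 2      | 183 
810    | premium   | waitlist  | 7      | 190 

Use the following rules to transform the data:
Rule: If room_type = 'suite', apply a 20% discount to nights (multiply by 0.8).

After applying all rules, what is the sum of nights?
49.2

Step 1: Records with room_type = 'suite' have total nights = 14
Step 2: Apply multiplier: 14 × 0.8 = 11.2
Step 3: Other records total: 38
Step 4: Final sum = 11.2 + 38 = 49.2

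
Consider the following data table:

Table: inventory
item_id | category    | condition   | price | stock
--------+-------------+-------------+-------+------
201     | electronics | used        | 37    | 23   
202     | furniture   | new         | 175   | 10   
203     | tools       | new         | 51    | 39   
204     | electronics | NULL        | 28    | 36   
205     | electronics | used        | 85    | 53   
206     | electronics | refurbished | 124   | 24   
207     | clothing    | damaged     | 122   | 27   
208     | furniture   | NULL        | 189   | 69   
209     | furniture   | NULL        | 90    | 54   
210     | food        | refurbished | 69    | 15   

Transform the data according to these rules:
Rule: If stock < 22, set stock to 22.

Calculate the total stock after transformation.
369

Step 1: 2 records have stock < 22
Step 2: These records originally summed to 25
Step 3: After setting to minimum: 2 × 22 = 44
Step 4: Unaffected records sum: 325
Step 5: Final sum = 44 + 325 = 369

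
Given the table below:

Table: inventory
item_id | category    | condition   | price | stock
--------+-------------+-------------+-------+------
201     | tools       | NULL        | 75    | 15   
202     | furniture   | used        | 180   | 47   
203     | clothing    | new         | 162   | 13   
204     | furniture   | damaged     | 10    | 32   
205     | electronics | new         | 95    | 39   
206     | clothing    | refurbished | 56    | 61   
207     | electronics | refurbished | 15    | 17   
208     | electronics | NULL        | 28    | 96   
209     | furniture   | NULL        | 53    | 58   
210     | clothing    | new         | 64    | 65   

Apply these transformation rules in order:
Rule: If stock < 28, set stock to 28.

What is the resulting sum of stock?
482

Step 1: 3 records have stock < 28
Step 2: These records originally summed to 45
Step 3: After setting to minimum: 3 × 28 = 84
Step 4: Unaffected records sum: 398
Step 5: Final sum = 84 + 398 = 482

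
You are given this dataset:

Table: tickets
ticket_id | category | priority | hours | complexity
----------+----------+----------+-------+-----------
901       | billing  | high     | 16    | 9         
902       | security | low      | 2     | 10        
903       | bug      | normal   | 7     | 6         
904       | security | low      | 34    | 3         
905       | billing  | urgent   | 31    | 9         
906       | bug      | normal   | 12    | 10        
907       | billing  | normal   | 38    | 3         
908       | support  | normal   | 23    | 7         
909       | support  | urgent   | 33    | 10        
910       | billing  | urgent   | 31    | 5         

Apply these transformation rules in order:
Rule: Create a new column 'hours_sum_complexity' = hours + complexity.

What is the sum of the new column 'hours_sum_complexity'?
299

Step 1: For each record, compute hours + complexity
Example calculations:
  16 + 9 = 25
  2 + 10 = 12
  7 + 6 = 13
  ...
Step 2: Sum all derived values
Step 3: Total = 299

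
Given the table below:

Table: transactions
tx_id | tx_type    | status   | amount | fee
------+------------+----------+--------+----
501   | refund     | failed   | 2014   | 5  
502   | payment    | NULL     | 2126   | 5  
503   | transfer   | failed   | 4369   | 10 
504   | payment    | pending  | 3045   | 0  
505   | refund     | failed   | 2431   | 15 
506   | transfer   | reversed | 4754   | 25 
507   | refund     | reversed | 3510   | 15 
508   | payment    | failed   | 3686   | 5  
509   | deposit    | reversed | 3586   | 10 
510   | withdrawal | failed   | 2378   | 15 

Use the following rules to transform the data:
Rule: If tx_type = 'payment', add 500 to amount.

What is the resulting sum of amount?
33399

Step 1: Count records where tx_type = 'payment': 3
Step 2: Total bonus added: 3 × 500 = 1500
Step 3: Original sum of amount: 31899
Step 4: Final sum = 31899 + 1500 = 33399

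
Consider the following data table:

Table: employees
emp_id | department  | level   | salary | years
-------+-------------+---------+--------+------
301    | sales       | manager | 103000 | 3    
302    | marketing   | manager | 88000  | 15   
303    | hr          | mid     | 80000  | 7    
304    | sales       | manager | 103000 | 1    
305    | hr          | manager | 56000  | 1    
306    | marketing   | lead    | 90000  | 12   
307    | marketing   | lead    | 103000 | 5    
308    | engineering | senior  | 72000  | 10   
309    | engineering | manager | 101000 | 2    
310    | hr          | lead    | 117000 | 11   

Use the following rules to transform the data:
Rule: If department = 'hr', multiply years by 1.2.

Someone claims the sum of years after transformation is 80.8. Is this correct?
No, the correct result is 70.8.

Step 1: Calculate the correct sum after transformation
Step 2: Apply multiplier 1.2 to records where department = 'hr'
Step 3: Correct result = 70.8
Step 4: Claimed result = 80.8
Step 5: 70.8 ≠ 80.8
Conclusion: The claimed result is incorrect. The correct answer is 70.8.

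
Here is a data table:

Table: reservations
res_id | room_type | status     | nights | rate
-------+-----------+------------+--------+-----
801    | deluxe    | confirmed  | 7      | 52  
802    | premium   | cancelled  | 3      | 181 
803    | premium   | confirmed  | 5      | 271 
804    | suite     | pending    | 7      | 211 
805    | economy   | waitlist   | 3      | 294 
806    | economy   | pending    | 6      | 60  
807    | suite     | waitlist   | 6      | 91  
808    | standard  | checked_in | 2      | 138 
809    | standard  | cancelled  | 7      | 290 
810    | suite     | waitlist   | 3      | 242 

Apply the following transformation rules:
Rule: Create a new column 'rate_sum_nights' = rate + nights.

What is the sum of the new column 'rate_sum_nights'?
1879

Step 1: For each record, compute rate + nights
Example calculations:
  52 + 7 = 59
  181 + 3 = 184
  271 + 5 = 276
  ...
Step 2: Sum all derived values
Step 3: Total = 1879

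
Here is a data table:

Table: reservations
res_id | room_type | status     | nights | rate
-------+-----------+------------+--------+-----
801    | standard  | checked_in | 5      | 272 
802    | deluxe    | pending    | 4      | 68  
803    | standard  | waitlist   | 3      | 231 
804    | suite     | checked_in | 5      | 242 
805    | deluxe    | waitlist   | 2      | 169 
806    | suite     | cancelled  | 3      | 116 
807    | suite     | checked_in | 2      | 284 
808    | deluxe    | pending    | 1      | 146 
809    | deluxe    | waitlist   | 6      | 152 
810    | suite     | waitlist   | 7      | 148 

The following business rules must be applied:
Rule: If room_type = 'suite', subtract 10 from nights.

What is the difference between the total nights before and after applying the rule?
40

Step 1: Original sum of nights = 38
Step 2: 4 records have room_type = 'suite'
Step 3: Each affected record changes by -10
Step 4: Total change = 4 × -10 = -40
Step 5: New sum = 38 + -40 = -2
Step 6: Difference = |-2 - 38| = 40
        (Sum decreased by 40)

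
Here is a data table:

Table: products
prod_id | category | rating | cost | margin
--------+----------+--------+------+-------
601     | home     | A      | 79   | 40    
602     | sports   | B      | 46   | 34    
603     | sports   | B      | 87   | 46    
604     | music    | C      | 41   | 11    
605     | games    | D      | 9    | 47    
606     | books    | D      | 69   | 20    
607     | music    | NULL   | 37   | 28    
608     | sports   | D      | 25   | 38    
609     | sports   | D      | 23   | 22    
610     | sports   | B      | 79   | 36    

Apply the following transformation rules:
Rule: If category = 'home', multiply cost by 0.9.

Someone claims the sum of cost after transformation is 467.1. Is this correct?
No, the correct result is 487.1.

Step 1: Calculate the correct sum after transformation
Step 2: Apply multiplier 0.9 to records where category = 'home'
Step 3: Correct result = 487.1
Step 4: Claimed result = 467.1
Step 5: 487.1 ≠ 467.1
Conclusion: The claimed result is incorrect. The correct answer is 487.1.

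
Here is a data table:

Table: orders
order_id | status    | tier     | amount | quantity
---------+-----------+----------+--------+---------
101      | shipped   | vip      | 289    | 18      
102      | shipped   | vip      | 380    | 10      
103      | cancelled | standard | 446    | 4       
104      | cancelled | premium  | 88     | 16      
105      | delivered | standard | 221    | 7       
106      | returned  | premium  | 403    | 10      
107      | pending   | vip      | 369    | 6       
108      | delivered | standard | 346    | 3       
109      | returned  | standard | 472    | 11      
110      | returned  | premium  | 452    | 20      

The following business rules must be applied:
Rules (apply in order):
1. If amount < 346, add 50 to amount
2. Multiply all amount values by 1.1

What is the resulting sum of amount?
3977.6

Step 1: Apply Rule 1 - Add 50 to records with amount < 346
  - 3 records affected: 598 + (3 × 50) = 748
  - Unaffected records: 2868
  - Sum after Rule 1: 3616
Step 2: Apply Rule 2 - Multiply all by 1.1
  - 3616 × 1.1 = 3977.6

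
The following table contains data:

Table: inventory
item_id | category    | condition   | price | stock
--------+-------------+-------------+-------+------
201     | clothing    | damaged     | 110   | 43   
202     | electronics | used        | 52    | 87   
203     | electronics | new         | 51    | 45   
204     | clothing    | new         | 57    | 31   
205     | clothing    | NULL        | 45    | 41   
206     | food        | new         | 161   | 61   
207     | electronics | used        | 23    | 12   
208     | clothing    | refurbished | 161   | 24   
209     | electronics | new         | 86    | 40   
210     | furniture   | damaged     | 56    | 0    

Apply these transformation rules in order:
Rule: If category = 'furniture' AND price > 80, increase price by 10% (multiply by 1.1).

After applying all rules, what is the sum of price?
802

Step 1: Find records where category = 'furniture' AND price > 80
Step 2: 0 records match, summing to 0
Step 3: After multiplier: 0 × 1.1 = 0.0
Step 4: Unaffected records sum: 802
Step 5: Final sum = 0.0 + 802 = 802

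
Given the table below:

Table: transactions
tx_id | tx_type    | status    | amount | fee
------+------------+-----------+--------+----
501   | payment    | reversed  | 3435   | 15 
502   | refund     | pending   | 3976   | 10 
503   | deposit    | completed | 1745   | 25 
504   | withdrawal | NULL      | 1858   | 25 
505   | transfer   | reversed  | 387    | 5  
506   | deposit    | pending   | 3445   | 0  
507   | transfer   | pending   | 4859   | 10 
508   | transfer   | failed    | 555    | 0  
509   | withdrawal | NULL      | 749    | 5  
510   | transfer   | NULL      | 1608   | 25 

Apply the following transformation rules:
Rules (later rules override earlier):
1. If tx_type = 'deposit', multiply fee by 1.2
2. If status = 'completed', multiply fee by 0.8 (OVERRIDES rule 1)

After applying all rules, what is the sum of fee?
115.0

Step 1: Rule 2 takes priority for records with status = 'completed'
  - 1 records: 25 × 0.8 = 20.0
Step 2: Rule 1 applies to remaining records with tx_type = 'deposit'
  - 1 records: 0 × 1.2 = 0.0
Step 3: Other records unchanged: 95
Step 4: Final sum = 20.0 + 0.0 + 95 = 115.0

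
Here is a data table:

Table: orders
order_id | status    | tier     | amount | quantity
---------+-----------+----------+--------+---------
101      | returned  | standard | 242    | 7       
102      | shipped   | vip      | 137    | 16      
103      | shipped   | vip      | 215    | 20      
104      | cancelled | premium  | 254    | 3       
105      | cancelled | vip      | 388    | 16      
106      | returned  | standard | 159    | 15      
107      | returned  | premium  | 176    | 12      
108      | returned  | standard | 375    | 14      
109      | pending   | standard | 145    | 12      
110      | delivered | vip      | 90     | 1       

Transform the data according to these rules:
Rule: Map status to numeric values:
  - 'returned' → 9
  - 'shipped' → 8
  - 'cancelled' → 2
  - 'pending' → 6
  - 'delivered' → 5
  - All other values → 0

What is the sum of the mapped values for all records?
67

Step 1: Apply mapping to each record
Step 2: Count by status:
  'returned': 4 records × 9 = 36
  'shipped': 2 records × 8 = 16
  'cancelled': 2 records × 2 = 4
  'pending': 1 records × 6 = 6
  'delivered': 1 records × 5 = 5
Step 3: Sum all mapped values = 67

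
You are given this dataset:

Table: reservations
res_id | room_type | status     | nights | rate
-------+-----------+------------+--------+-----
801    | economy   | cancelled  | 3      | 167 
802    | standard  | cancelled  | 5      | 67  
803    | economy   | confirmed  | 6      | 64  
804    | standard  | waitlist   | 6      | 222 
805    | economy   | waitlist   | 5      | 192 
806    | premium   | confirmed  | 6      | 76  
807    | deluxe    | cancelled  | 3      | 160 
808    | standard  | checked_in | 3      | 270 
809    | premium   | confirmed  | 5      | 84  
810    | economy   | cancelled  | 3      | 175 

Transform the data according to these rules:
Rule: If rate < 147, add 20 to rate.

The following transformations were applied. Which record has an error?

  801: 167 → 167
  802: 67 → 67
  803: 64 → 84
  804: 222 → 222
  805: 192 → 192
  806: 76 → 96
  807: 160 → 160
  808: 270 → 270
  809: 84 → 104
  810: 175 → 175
Record 802 has an error. The correct transformed value should be 87, not 67.

Step 1: Check each record against the rule
Step 2: Record 802 has rate = 67
Step 3: Since 67 < 147, the bonus should have been applied
Step 4: Correct value = 87, but claimed value = 67
Conclusion: Record 802 has the error.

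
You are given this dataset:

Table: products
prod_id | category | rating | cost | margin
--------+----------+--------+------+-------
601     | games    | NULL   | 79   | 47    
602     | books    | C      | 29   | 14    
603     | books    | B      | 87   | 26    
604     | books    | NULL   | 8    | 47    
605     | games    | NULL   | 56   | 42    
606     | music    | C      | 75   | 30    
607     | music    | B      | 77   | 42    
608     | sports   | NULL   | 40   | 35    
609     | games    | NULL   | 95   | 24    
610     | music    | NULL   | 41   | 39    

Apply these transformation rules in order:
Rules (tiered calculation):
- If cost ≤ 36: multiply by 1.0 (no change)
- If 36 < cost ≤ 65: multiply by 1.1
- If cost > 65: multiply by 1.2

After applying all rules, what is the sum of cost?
683.3

Step 1: Tier 1 (cost ≤ 36): 2 records, sum = 37 × 1.0 = 37.0
Step 2: Tier 2 (36 < cost ≤ 65): 3 records, sum = 137 × 1.1 = 150.7
Step 3: Tier 3 (cost > 65): 5 records, sum = 413 × 1.2 = 495.6
Step 4: Final sum = 37.0 + 150.7 + 495.6 = 683.3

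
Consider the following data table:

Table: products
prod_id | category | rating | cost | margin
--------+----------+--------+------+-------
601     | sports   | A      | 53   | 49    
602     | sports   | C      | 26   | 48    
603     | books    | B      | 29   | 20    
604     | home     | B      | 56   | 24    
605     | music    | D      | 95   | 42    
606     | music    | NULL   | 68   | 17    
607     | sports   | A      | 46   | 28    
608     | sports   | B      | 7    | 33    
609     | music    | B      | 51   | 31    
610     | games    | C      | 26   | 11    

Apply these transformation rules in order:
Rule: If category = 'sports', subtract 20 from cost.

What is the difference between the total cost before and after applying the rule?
80

Step 1: Original sum of cost = 457
Step 2: 4 records have category = 'sports'
Step 3: Each affected record changes by -20
Step 4: Total change = 4 × -20 = -80
Step 5: New sum = 457 + -80 = 377
Step 6: Difference = |377 - 457| = 80
        (Sum decreased by 80)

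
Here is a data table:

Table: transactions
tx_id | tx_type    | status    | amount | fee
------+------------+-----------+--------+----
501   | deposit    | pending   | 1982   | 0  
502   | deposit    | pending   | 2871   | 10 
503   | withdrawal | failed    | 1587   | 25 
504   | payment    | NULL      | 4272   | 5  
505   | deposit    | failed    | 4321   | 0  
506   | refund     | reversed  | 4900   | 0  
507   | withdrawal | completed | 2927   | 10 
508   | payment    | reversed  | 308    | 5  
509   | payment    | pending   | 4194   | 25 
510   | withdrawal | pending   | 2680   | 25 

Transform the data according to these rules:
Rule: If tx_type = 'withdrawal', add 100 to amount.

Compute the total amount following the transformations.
30342

Step 1: Count records where tx_type = 'withdrawal': 3
Step 2: Total bonus added: 3 × 100 = 300
Step 3: Original sum of amount: 30042
Step 4: Final sum = 30042 + 300 = 30342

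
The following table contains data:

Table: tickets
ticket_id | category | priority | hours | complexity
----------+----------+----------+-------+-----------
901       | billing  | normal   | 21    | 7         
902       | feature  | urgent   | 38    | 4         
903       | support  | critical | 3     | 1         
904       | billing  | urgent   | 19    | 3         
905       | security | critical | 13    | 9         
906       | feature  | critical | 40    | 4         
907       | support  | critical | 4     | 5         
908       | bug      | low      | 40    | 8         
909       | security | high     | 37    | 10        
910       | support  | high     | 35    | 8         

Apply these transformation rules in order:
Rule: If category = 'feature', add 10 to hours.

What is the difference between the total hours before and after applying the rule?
20

Step 1: Original sum of hours = 250
Step 2: 2 records have category = 'feature'
Step 3: Each affected record changes by 10
Step 4: Total change = 2 × 10 = 20
Step 5: New sum = 250 + 20 = 270
Step 6: Difference = |270 - 250| = 20
        (Sum increased by 20)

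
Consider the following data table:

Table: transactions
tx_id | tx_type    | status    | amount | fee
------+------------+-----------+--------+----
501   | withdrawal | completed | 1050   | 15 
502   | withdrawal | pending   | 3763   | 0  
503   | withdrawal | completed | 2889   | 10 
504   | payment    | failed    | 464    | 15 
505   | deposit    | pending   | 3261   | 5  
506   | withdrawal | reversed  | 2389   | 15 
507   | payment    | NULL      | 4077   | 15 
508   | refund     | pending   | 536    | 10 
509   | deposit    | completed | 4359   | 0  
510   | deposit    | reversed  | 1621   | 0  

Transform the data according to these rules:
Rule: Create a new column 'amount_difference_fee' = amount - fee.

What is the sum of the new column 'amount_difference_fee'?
24324

Step 1: For each record, compute amount - fee
Example calculations:
  1050 - 15 = 1035
  3763 - 0 = 3763
  2889 - 10 = 2879
  ...
Step 2: Sum all derived values
Step 3: Total = 24324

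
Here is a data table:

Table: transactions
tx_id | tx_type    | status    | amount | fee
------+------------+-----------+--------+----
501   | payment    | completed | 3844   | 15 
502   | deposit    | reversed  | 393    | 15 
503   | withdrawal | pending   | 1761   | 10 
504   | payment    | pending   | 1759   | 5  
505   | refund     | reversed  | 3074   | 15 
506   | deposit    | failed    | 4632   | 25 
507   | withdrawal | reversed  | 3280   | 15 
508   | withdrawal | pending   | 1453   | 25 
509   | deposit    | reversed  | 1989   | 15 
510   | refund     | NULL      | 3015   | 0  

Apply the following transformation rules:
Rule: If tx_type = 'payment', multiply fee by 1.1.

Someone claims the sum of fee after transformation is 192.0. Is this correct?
No, the correct result is 142.0.

Step 1: Calculate the correct sum after transformation
Step 2: Apply multiplier 1.1 to records where tx_type = 'payment'
Step 3: Correct result = 142.0
Step 4: Claimed result = 192.0
Step 5: 142.0 ≠ 192.0
Conclusion: The claimed result is incorrect. The correct answer is 142.0.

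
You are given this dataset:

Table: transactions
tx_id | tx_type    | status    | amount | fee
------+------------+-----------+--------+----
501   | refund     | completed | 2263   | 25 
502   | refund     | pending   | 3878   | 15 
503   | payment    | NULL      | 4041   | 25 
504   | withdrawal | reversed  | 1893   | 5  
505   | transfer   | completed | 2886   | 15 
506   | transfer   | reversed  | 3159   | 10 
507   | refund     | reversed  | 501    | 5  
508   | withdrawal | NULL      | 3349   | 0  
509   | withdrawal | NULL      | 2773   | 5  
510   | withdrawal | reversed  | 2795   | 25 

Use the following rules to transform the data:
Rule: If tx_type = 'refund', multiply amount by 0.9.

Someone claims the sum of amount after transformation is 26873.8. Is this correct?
Yes, the result is correct.

Step 1: Calculate the correct sum after transformation
Step 2: Apply multiplier 0.9 to records where tx_type = 'refund'
Step 3: Correct result = 26873.8
Step 4: Claimed result = 26873.8
Step 5: 26873.8 = 26873.8 ✓
Conclusion: The claimed result is correct.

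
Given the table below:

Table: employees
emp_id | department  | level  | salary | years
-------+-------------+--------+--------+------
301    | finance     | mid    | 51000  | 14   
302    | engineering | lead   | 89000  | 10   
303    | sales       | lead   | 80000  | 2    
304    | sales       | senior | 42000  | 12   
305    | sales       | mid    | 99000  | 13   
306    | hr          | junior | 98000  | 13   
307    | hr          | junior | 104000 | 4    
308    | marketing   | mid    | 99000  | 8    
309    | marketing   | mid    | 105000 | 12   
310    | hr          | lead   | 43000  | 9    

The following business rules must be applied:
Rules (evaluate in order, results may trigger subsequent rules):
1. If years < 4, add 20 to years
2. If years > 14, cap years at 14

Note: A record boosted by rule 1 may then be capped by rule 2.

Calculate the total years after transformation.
109

Step 1: Apply rule 1 to records with years < 4
  - 1 records get bonus of 20
  - Of these, 1 records then exceed 14 and get capped
Step 2: Apply rule 2 to records with years > 14
  - 0 records (original) are capped
Step 3: Calculate final sum = 109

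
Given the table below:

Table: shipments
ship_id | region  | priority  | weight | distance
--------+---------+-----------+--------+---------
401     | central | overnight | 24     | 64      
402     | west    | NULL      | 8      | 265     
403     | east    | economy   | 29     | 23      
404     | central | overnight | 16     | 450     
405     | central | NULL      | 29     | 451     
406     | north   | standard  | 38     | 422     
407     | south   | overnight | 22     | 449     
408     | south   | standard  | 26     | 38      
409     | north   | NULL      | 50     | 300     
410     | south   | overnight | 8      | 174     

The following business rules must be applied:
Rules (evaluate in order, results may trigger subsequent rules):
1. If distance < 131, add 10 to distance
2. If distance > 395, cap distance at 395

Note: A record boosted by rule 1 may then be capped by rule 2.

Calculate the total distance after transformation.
2474

Step 1: Apply rule 1 to records with distance < 131
  - 3 records get bonus of 10
  - Of these, 0 records then exceed 395 and get capped
Step 2: Apply rule 2 to records with distance > 395
  - 4 records (original) are capped
Step 3: Calculate final sum = 2474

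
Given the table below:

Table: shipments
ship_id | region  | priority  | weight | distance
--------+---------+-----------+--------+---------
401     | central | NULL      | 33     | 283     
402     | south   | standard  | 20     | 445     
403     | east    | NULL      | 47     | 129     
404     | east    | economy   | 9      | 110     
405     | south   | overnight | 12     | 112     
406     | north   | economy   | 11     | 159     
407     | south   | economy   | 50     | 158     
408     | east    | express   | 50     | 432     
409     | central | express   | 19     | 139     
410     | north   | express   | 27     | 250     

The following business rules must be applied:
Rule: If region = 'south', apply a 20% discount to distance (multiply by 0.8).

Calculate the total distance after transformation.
2074.0

Step 1: Records with region = 'south' have total distance = 715
Step 2: Apply multiplier: 715 × 0.8 = 572.0
Step 3: Other records total: 1502
Step 4: Final sum = 572.0 + 1502 = 2074.0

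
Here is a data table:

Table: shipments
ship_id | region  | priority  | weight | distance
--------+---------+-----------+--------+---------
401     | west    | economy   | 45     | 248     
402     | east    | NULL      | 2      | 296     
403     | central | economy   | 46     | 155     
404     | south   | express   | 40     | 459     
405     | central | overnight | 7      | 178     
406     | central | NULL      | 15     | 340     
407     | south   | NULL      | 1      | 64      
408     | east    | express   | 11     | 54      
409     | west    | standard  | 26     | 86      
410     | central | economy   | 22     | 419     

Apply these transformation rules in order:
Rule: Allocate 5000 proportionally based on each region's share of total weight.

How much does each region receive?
central: 2093.02, east: 302.33, south: 953.49, west: 1651.16

Step 1: Calculate total weight = 215
Step 2: Calculate each region's proportion:
  central: 90/215 = 41.86% → 2093.02
  east: 13/215 = 6.05% → 302.33
  south: 41/215 = 19.07% → 953.49
  west: 71/215 = 33.02% → 1651.16
Step 3: Verify: sum of allocations ≈ 5000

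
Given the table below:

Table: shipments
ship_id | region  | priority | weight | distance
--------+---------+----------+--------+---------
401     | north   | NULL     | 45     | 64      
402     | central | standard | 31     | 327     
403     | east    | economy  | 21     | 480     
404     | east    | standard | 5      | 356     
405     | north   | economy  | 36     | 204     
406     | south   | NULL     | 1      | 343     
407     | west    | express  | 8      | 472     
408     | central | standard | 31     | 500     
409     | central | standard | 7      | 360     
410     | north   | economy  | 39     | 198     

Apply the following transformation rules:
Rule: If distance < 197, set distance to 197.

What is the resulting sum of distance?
3437

Step 1: 1 records have distance < 197
Step 2: These records originally summed to 64
Step 3: After setting to minimum: 1 × 197 = 197
Step 4: Unaffected records sum: 3240
Step 5: Final sum = 197 + 3240 = 3437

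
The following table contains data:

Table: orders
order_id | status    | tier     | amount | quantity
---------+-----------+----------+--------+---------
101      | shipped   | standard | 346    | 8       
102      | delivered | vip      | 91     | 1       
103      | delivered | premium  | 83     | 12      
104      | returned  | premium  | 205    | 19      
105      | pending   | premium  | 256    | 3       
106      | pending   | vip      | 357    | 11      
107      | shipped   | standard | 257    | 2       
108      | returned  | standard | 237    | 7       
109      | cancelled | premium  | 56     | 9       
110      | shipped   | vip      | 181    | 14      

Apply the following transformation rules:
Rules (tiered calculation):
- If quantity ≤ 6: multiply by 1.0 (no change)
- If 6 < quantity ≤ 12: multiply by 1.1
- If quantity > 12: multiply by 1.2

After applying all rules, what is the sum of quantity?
97.3

Step 1: Tier 1 (quantity ≤ 6): 3 records, sum = 6 × 1.0 = 6.0
Step 2: Tier 2 (6 < quantity ≤ 12): 5 records, sum = 47 × 1.1 = 51.7
Step 3: Tier 3 (quantity > 12): 2 records, sum = 33 × 1.2 = 39.6
Step 4: Final sum = 6.0 + 51.7 + 39.6 = 97.3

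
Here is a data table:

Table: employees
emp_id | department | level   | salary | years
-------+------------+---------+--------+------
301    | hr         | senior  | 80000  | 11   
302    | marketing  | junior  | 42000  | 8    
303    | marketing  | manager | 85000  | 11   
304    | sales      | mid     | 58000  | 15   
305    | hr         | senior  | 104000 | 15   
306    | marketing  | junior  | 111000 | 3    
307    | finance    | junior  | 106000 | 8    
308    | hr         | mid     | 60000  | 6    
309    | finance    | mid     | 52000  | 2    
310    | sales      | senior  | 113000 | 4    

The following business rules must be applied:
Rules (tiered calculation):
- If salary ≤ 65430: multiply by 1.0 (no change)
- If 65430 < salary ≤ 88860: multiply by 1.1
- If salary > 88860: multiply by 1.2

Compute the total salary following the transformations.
914300.0

Step 1: Tier 1 (salary ≤ 65430): 4 records, sum = 212000 × 1.0 = 212000.0
Step 2: Tier 2 (65430 < salary ≤ 88860): 2 records, sum = 165000 × 1.1 = 181500.0
Step 3: Tier 3 (salary > 88860): 4 records, sum = 434000 × 1.2 = 520800.0
Step 4: Final sum = 212000.0 + 181500.0 + 520800.0 = 914300.0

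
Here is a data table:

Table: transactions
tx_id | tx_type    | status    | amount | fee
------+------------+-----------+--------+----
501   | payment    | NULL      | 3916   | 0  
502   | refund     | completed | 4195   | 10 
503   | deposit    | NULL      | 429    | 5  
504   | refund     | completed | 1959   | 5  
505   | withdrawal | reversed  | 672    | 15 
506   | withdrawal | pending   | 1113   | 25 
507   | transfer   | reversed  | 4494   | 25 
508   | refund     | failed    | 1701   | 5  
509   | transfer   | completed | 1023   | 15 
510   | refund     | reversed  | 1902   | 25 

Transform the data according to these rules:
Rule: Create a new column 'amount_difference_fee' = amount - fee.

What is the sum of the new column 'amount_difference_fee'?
21274

Step 1: For each record, compute amount - fee
Example calculations:
  3916 - 0 = 3916
  4195 - 10 = 4185
  429 - 5 = 424
  ...
Step 2: Sum all derived values
Step 3: Total = 21274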